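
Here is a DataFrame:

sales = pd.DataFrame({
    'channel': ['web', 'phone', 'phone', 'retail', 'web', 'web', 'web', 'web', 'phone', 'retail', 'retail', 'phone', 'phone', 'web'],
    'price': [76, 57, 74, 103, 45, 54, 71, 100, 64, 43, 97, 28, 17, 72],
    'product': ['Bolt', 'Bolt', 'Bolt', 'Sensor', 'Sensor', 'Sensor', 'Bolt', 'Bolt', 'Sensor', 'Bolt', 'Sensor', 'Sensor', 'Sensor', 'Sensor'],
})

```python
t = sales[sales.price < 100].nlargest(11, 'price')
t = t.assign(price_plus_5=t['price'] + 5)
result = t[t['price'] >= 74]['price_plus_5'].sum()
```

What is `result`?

filter rows where price < 100:
   channel  price product
0      web     76    Bolt
1    phone     57    Bolt
2    phone     74    Bolt
4      web     45  Sensor
5      web     54  Sensor
6      web     71    Bolt
8    phone     64  Sensor
9   retail     43    Bolt
10  retail     97  Sensor
11   phone     28  Sensor
12   phone     17  Sensor
13     web     72  Sensor
take 11 rows with largest price:
   channel  price product
10  retail     97  Sensor
0      web     76    Bolt
2    phone     74    Bolt
13     web     72  Sensor
6      web     71    Bolt
8    phone     64  Sensor
1    phone     57    Bolt
5      web     54  Sensor
4      web     45  Sensor
9   retail     43    Bolt
11   phone     28  Sensor
add column price_plus_5 = t['price'] + 5:
   channel  price product  price_plus_5
10  retail     97  Sensor           102
0      web     76    Bolt            81
2    phone     74    Bolt            79
13     web     72  Sensor            77
6      web     71    Bolt            76
8    phone     64  Sensor            69
1    phone     57    Bolt            62
5      web     54  Sensor            59
4      web     45  Sensor            50
9   retail     43    Bolt            48
11   phone     28  Sensor            33
filter rows where price >= 74:
   channel  price product  price_plus_5
10  retail     97  Sensor           102
0      web     76    Bolt            81
2    phone     74    Bolt            79
sum of column 'price_plus_5' → 262

262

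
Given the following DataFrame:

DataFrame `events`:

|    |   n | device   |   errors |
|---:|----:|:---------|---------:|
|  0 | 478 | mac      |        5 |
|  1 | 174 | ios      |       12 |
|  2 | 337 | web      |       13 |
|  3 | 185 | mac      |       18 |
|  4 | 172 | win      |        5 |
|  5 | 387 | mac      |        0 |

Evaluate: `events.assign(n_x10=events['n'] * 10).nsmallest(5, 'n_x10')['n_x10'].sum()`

12550

add column n_x10 = events['n'] * 10:
     n device  errors  n_x10
0  478    mac       5   4780
1  174    ios      12   1740
2  337    web      13   3370
3  185    mac      18   1850
4  172    win       5   1720
5  387    mac       0   3870
take 5 rows with smallest n_x10:
     n device  errors  n_x10
4  172    win       5   1720
1  174    ios      12   1740
3  185    mac      18   1850
2  337    web      13   3370
5  387    mac       0   3870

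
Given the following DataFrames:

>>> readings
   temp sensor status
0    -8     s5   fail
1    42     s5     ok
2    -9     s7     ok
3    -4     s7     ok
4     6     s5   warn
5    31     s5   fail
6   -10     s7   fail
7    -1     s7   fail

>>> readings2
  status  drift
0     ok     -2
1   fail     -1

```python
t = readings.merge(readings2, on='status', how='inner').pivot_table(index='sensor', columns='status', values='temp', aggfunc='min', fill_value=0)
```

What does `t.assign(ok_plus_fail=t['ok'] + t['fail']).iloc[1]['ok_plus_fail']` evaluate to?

-19

merge on 'status' (how='inner') → 7 rows:
   temp sensor status  drift
0    -8     s5   fail     -1
1    42     s5     ok     -2
2    -9     s7     ok     -2
3    -4     s7     ok     -2
4    31     s5   fail     -1
5   -10     s7   fail     -1
6    -1     s7   fail     -1
pivot: rows=sensor, cols=status, min(temp):
status  fail  ok
sensor          
s5        -8  42
s7       -10  -9
add column ok_plus_fail = t['ok'] + t['fail']:
status  fail  ok  ok_plus_fail
sensor                        
s5        -8  42            34
s7       -10  -9           -19
Hence -19.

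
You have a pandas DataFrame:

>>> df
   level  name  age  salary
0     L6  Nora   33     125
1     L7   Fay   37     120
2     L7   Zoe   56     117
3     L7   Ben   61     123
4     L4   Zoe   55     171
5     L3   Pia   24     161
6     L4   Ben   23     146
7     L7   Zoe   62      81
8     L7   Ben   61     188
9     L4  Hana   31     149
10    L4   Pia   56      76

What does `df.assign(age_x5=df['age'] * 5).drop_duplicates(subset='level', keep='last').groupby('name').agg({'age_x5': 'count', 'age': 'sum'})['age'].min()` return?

add column age_x5 = df['age'] * 5:
   level  name  age  salary  age_x5
0     L6  Nora   33     125     165
1     L7   Fay   37     120     185
2     L7   Zoe   56     117     280
3     L7   Ben   61     123     305
4     L4   Zoe   55     171     275
5     L3   Pia   24     161     120
6     L4   Ben   23     146     115
7     L7   Zoe   62      81     310
8     L7   Ben   61     188     305
9     L4  Hana   31     149     155
10    L4   Pia   56      76     280
drop duplicate level (keep=last):
   level  name  age  salary  age_x5
0     L6  Nora   33     125     165
5     L3   Pia   24     161     120
8     L7   Ben   61     188     305
10    L4   Pia   56      76     280
group by name: count(age_x5), sum(age):
      age_x5  age
name             
Ben        1   61
Nora       1   33
Pia        2   80
So min() = 33.

33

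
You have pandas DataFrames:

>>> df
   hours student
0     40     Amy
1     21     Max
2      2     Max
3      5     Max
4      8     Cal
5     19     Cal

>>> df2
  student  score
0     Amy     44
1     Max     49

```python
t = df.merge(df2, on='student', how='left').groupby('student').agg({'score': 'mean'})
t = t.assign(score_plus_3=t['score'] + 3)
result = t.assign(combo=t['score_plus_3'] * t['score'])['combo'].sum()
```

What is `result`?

4616.0

merge on 'student' (how='left') → 6 rows:
   hours student  score
0     40     Amy   44.0
1     21     Max   49.0
2      2     Max   49.0
3      5     Max   49.0
4      8     Cal    NaN
5     19     Cal    NaN
group by student, mean of score:
         score
student       
Amy       44.0
Cal        NaN
Max       49.0
add column score_plus_3 = t['score'] + 3:
         score  score_plus_3
student                     
Amy       44.0          47.0
Cal        NaN           NaN
Max       49.0          52.0
add column combo = t['score_plus_3'] * t['score']:
         score  score_plus_3   combo
student                             
Amy       44.0          47.0  2068.0
Cal        NaN           NaN     NaN
Max       49.0          52.0  2548.0
sum of column 'combo' → 4616.0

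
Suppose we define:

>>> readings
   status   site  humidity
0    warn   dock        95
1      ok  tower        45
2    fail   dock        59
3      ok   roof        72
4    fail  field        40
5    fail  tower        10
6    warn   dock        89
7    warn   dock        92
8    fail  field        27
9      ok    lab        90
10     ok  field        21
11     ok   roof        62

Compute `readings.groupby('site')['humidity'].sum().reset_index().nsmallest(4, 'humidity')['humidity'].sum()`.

367

group by site, sum of humidity:
site
dock     335
field     88
lab       90
roof     134
tower     55
Name: humidity, dtype: int64
reset_index():
    site  humidity
0   dock       335
1  field        88
2    lab        90
3   roof       134
4  tower        55
take 4 rows with smallest humidity:
    site  humidity
4  tower        55
1  field        88
2    lab        90
3   roof       134
The sum of column 'humidity' is 367.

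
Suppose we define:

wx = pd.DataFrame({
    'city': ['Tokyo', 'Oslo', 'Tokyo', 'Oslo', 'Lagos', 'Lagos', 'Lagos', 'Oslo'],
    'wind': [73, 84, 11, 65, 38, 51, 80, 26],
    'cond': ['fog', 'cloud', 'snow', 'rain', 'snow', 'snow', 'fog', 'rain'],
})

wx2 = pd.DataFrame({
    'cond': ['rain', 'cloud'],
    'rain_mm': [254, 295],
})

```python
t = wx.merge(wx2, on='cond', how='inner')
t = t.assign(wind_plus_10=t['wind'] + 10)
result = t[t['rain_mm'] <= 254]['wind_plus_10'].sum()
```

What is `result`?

111

merge on 'cond' (how='inner') → 3 rows:
   city  wind   cond  rain_mm
0  Oslo    84  cloud      295
1  Oslo    65   rain      254
2  Oslo    26   rain      254
add column wind_plus_10 = t['wind'] + 10:
   city  wind   cond  rain_mm  wind_plus_10
0  Oslo    84  cloud      295            94
1  Oslo    65   rain      254            75
2  Oslo    26   rain      254            36
filter rows where rain_mm <= 254:
   city  wind  cond  rain_mm  wind_plus_10
1  Oslo    65  rain      254            75
2  Oslo    26  rain      254            36
Finally, sum of column 'wind_plus_10' = 111.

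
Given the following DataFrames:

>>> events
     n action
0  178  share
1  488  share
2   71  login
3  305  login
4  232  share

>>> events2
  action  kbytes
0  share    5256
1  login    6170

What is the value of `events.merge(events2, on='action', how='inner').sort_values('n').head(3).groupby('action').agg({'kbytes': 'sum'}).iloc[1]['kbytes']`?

merge on 'action' (how='inner') → 5 rows:
     n action  kbytes
0  178  share    5256
1  488  share    5256
2   71  login    6170
3  305  login    6170
4  232  share    5256
sort by n:
     n action  kbytes
2   71  login    6170
0  178  share    5256
4  232  share    5256
3  305  login    6170
1  488  share    5256
take first 3 rows:
     n action  kbytes
2   71  login    6170
0  178  share    5256
4  232  share    5256
group by action, sum of kbytes:
        kbytes
action        
login     6170
share    10512
Then the value at position 1, column 'kbytes': 10512

10512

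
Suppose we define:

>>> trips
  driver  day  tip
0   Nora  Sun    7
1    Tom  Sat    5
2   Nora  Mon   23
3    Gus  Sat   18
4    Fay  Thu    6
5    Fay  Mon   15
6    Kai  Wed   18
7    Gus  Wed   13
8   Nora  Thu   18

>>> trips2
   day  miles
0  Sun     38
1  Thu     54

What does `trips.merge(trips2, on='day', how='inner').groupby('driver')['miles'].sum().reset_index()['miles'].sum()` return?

merge on 'day' (how='inner') → 3 rows:
  driver  day  tip  miles
0   Nora  Sun    7     38
1    Fay  Thu    6     54
2   Nora  Thu   18     54
group by driver, sum of miles:
driver
Fay     54
Nora    92
Name: miles, dtype: int64
reset_index():
  driver  miles
0    Fay     54
1   Nora     92
Then the sum of column 'miles': 146

146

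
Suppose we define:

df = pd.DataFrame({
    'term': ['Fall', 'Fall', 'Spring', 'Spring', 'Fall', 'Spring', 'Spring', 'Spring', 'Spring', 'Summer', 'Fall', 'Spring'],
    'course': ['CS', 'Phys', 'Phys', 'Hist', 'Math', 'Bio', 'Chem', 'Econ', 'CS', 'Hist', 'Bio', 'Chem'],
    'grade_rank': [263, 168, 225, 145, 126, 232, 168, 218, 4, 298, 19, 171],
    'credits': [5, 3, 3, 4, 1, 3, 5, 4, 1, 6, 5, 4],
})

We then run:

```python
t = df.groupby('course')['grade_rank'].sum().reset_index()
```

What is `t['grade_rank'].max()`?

group by course, sum of grade_rank:
course
Bio     251
CS      267
Chem    339
Econ    218
Hist    443
Math    126
Phys    393
Name: grade_rank, dtype: int64
reset_index():
  course  grade_rank
0    Bio         251
1     CS         267
2   Chem         339
3   Econ         218
4   Hist         443
5   Math         126
6   Phys         393
Hence 443.

443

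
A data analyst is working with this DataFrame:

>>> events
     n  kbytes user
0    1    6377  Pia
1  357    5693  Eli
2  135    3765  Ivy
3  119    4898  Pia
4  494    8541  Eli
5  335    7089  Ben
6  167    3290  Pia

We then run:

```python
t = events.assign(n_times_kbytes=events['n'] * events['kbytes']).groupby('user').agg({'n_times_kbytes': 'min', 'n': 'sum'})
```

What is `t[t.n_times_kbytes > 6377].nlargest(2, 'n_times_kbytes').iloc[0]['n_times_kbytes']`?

2374815

add column n_times_kbytes = events['n'] * events['kbytes']:
     n  kbytes user  n_times_kbytes
0    1    6377  Pia            6377
1  357    5693  Eli         2032401
2  135    3765  Ivy          508275
3  119    4898  Pia          582862
4  494    8541  Eli         4219254
5  335    7089  Ben         2374815
6  167    3290  Pia          549430
group by user: min(n_times_kbytes), sum(n):
      n_times_kbytes    n
user                     
Ben          2374815  335
Eli          2032401  851
Ivy           508275  135
Pia             6377  287
filter rows where n_times_kbytes > 6377:
      n_times_kbytes    n
user                     
Ben          2374815  335
Eli          2032401  851
Ivy           508275  135
take 2 rows with largest n_times_kbytes:
      n_times_kbytes    n
user                     
Ben          2374815  335
Eli          2032401  851
The value at position 0, column 'n_times_kbytes' is 2374815.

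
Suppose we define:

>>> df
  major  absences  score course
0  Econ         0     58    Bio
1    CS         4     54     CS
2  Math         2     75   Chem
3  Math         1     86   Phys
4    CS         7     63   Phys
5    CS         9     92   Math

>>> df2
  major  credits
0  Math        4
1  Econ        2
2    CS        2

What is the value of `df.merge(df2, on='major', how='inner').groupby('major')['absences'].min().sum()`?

5

merge on 'major' (how='inner') → 6 rows:
  major  absences  score course  credits
0  Econ         0     58    Bio        2
1    CS         4     54     CS        2
2  Math         2     75   Chem        4
3  Math         1     86   Phys        4
4    CS         7     63   Phys        2
5    CS         9     92   Math        2
group by major, min of absences:
major
CS      4
Econ    0
Math    1
Name: absences, dtype: int64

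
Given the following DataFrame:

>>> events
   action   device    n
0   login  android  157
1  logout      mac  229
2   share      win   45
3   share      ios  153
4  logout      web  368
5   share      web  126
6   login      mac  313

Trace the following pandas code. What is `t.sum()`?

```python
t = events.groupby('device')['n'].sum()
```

group by device, sum of n:
device
android    157
ios        153
mac        542
web        494
win         45
Name: n, dtype: int64
Hence 1391.

1391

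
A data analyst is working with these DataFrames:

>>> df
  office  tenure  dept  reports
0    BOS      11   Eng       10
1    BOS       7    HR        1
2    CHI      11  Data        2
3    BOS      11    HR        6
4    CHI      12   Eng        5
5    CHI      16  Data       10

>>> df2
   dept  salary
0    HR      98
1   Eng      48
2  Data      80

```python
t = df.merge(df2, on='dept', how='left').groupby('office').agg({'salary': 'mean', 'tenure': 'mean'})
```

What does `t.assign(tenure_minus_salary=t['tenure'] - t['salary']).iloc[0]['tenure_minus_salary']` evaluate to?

-71.6666666667

merge on 'dept' (how='left') → 6 rows:
  office  tenure  dept  reports  salary
0    BOS      11   Eng       10      48
1    BOS       7    HR        1      98
2    CHI      11  Data        2      80
3    BOS      11    HR        6      98
4    CHI      12   Eng        5      48
5    CHI      16  Data       10      80
group by office: mean(salary), mean(tenure):
           salary     tenure
office                      
BOS     81.333333   9.666667
CHI     69.333333  13.000000
add column tenure_minus_salary = t['tenure'] - t['salary']:
           salary     tenure  tenure_minus_salary
office                                           
BOS     81.333333   9.666667           -71.666667
CHI     69.333333  13.000000           -56.333333
So iloc[0]['tenure_minus_salary'] = -71.6666666667.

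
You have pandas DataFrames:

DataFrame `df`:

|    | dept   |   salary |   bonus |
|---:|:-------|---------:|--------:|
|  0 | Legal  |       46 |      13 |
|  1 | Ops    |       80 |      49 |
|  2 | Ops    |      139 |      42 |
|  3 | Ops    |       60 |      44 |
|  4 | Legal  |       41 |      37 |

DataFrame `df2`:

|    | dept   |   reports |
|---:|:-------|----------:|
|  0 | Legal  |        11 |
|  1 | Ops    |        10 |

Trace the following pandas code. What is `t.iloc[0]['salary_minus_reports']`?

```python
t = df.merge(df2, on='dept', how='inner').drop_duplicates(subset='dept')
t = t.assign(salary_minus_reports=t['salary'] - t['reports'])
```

merge on 'dept' (how='inner') → 5 rows:
    dept  salary  bonus  reports
0  Legal      46     13       11
1    Ops      80     49       10
2    Ops     139     42       10
3    Ops      60     44       10
4  Legal      41     37       11
drop duplicate dept (keep=first):
    dept  salary  bonus  reports
0  Legal      46     13       11
1    Ops      80     49       10
add column salary_minus_reports = t['salary'] - t['reports']:
    dept  salary  bonus  reports  salary_minus_reports
0  Legal      46     13       11                    35
1    Ops      80     49       10                    70

35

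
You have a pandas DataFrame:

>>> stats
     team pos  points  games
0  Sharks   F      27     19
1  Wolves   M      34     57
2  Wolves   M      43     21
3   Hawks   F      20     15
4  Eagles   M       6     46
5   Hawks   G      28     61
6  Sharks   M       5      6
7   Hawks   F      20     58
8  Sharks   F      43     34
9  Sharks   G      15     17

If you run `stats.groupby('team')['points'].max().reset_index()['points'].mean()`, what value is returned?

30.0

group by team, max of points:
team
Eagles     6
Hawks     28
Sharks    43
Wolves    43
Name: points, dtype: int64
reset_index():
     team  points
0  Eagles       6
1   Hawks      28
2  Sharks      43
3  Wolves      43
Hence 30.0.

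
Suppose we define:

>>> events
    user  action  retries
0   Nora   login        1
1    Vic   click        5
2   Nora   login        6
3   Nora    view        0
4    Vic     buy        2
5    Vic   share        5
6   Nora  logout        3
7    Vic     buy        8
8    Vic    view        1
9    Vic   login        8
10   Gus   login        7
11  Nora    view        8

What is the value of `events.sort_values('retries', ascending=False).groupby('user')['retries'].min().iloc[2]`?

sort by retries descending:
    user  action  retries
7    Vic     buy        8
9    Vic   login        8
11  Nora    view        8
10   Gus   login        7
2   Nora   login        6
1    Vic   click        5
5    Vic   share        5
6   Nora  logout        3
4    Vic     buy        2
0   Nora   login        1
8    Vic    view        1
3   Nora    view        0
group by user, min of retries:
user
Gus     7
Nora    0
Vic     1
Name: retries, dtype: int64
Then the value at position 2: 1

1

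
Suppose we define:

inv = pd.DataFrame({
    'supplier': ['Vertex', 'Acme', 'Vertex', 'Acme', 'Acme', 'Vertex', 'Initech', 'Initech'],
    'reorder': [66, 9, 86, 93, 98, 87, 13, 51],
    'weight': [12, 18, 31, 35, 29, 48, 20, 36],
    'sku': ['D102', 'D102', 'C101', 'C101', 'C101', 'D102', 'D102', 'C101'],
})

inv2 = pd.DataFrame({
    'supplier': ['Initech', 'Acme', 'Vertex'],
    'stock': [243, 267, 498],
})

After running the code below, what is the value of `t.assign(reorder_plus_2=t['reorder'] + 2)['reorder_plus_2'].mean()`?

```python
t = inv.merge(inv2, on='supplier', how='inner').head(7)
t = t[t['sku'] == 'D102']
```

45.75

merge on 'supplier' (how='inner') → 8 rows:
  supplier  reorder  weight   sku  stock
0   Vertex       66      12  D102    498
1     Acme        9      18  D102    267
2   Vertex       86      31  C101    498
3     Acme       93      35  C101    267
4     Acme       98      29  C101    267
5   Vertex       87      48  D102    498
6  Initech       13      20  D102    243
7  Initech       51      36  C101    243
take first 7 rows:
  supplier  reorder  weight   sku  stock
0   Vertex       66      12  D102    498
1     Acme        9      18  D102    267
2   Vertex       86      31  C101    498
3     Acme       93      35  C101    267
4     Acme       98      29  C101    267
5   Vertex       87      48  D102    498
6  Initech       13      20  D102    243
filter rows where sku == 'D102':
  supplier  reorder  weight   sku  stock
0   Vertex       66      12  D102    498
1     Acme        9      18  D102    267
5   Vertex       87      48  D102    498
6  Initech       13      20  D102    243
add column reorder_plus_2 = t['reorder'] + 2:
  supplier  reorder  weight   sku  stock  reorder_plus_2
0   Vertex       66      12  D102    498              68
1     Acme        9      18  D102    267              11
5   Vertex       87      48  D102    498              89
6  Initech       13      20  D102    243              15
Then the mean of column 'reorder_plus_2': 45.75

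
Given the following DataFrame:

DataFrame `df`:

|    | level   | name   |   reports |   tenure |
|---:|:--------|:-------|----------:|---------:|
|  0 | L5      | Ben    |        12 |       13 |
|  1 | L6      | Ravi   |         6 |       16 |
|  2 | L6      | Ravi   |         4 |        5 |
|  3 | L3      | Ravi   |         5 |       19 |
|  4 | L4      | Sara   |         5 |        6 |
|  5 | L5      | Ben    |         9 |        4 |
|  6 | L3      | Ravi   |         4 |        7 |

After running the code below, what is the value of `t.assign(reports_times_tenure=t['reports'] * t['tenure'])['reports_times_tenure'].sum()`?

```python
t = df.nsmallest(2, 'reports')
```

take 2 rows with smallest reports:
  level  name  reports  tenure
2    L6  Ravi        4       5
6    L3  Ravi        4       7
add column reports_times_tenure = t['reports'] * t['tenure']:
  level  name  reports  tenure  reports_times_tenure
2    L6  Ravi        4       5                    20
6    L3  Ravi        4       7                    28
Taking the sum of column 'reports_times_tenure' gives 48.

48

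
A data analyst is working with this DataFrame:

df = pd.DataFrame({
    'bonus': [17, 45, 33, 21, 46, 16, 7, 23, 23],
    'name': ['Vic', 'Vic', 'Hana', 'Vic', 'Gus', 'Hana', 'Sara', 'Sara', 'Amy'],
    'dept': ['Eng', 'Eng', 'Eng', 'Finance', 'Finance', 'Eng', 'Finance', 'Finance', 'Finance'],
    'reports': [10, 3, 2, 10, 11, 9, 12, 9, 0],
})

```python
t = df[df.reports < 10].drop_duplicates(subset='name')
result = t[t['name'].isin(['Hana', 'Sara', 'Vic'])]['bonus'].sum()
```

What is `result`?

filter rows where reports < 10:
   bonus  name     dept  reports
1     45   Vic      Eng        3
2     33  Hana      Eng        2
5     16  Hana      Eng        9
7     23  Sara  Finance        9
8     23   Amy  Finance        0
drop duplicate name (keep=first):
   bonus  name     dept  reports
1     45   Vic      Eng        3
2     33  Hana      Eng        2
7     23  Sara  Finance        9
8     23   Amy  Finance        0
filter rows where name in ['Hana', 'Sara', 'Vic']:
   bonus  name     dept  reports
1     45   Vic      Eng        3
2     33  Hana      Eng        2
7     23  Sara  Finance        9

101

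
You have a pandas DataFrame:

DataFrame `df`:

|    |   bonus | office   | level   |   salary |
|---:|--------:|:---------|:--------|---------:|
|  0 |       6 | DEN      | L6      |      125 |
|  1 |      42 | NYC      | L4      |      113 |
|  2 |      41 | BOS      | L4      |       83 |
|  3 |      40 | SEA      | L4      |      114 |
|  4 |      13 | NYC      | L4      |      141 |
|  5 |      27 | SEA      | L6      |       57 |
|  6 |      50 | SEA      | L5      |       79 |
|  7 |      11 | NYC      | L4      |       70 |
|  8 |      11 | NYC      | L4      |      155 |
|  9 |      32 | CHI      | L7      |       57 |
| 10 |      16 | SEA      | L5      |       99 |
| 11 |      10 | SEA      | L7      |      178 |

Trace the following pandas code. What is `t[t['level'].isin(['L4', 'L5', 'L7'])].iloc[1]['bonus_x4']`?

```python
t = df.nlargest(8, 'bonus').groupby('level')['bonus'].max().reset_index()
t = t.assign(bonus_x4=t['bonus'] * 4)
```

take 8 rows with largest bonus:
    bonus office level  salary
6      50    SEA    L5      79
1      42    NYC    L4     113
2      41    BOS    L4      83
3      40    SEA    L4     114
9      32    CHI    L7      57
5      27    SEA    L6      57
10     16    SEA    L5      99
4      13    NYC    L4     141
group by level, max of bonus:
level
L4    42
L5    50
L6    27
L7    32
Name: bonus, dtype: int64
reset_index():
  level  bonus
0    L4     42
1    L5     50
2    L6     27
3    L7     32
add column bonus_x4 = t['bonus'] * 4:
  level  bonus  bonus_x4
0    L4     42       168
1    L5     50       200
2    L6     27       108
3    L7     32       128
filter rows where level in ['L4', 'L5', 'L7']:
  level  bonus  bonus_x4
0    L4     42       168
1    L5     50       200
3    L7     32       128

200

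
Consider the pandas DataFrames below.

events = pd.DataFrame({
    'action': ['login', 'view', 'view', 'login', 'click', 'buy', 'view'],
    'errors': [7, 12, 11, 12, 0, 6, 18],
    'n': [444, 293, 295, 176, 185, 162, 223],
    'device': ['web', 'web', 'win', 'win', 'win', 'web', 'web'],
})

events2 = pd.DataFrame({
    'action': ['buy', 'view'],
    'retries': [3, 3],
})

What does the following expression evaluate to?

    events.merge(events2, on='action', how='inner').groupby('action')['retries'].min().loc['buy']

merge on 'action' (how='inner') → 4 rows:
  action  errors    n device  retries
0   view      12  293    web        3
1   view      11  295    win        3
2    buy       6  162    web        3
3   view      18  223    web        3
group by action, min of retries:
action
buy     3
view    3
Name: retries, dtype: int64
Hence 3.

3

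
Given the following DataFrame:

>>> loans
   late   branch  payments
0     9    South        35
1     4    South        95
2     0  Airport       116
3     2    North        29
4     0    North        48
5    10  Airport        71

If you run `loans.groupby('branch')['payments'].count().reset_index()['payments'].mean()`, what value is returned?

2.0

group by branch, count of payments:
branch
Airport    2
North      2
South      2
Name: payments, dtype: int64
reset_index():
    branch  payments
0  Airport         2
1    North         2
2    South         2
The mean of column 'payments' is 2.0.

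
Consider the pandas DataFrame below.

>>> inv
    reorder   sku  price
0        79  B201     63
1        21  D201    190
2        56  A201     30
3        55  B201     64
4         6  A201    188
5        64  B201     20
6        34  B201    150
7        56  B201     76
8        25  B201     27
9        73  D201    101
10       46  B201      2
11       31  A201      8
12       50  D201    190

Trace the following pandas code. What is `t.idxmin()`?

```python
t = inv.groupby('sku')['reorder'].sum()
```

A201

group by sku, sum of reorder:
sku
A201     93
B201    359
D201    144
Name: reorder, dtype: int64
label with the smallest value → A201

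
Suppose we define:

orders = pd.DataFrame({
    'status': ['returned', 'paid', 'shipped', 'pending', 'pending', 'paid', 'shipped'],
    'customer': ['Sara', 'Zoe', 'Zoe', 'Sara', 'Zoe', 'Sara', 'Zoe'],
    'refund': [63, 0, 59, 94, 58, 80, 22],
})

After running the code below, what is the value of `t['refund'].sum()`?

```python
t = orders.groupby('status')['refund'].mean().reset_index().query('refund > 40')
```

group by status, mean of refund:
status
paid        40.0
pending     76.0
returned    63.0
shipped     40.5
Name: refund, dtype: float64
reset_index():
     status  refund
0      paid    40.0
1   pending    76.0
2  returned    63.0
3   shipped    40.5
filter rows where refund > 40:
     status  refund
1   pending    76.0
2  returned    63.0
3   shipped    40.5

179.5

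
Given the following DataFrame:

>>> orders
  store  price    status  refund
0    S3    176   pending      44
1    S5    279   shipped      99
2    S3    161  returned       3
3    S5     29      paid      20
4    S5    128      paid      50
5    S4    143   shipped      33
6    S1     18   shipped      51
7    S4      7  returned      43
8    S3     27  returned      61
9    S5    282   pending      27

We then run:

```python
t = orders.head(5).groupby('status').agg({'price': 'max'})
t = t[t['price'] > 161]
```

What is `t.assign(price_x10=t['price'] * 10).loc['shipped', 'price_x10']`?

2790

take first 5 rows:
  store  price    status  refund
0    S3    176   pending      44
1    S5    279   shipped      99
2    S3    161  returned       3
3    S5     29      paid      20
4    S5    128      paid      50
group by status, max of price:
          price
status         
paid        128
pending     176
returned    161
shipped     279
filter rows where price > 161:
         price
status        
pending    176
shipped    279
add column price_x10 = t['price'] * 10:
         price  price_x10
status                   
pending    176       1760
shipped    279       2790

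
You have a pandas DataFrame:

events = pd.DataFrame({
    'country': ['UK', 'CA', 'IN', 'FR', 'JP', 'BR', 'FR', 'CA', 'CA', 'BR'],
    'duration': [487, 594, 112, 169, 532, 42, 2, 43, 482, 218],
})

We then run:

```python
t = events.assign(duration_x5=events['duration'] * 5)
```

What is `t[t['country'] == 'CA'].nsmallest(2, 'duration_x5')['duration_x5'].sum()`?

2625

add column duration_x5 = events['duration'] * 5:
  country  duration  duration_x5
0      UK       487         2435
1      CA       594         2970
2      IN       112          560
3      FR       169          845
4      JP       532         2660
5      BR        42          210
6      FR         2           10
7      CA        43          215
8      CA       482         2410
9      BR       218         1090
filter rows where country == 'CA':
  country  duration  duration_x5
1      CA       594         2970
7      CA        43          215
8      CA       482         2410
take 2 rows with smallest duration_x5:
  country  duration  duration_x5
7      CA        43          215
8      CA       482         2410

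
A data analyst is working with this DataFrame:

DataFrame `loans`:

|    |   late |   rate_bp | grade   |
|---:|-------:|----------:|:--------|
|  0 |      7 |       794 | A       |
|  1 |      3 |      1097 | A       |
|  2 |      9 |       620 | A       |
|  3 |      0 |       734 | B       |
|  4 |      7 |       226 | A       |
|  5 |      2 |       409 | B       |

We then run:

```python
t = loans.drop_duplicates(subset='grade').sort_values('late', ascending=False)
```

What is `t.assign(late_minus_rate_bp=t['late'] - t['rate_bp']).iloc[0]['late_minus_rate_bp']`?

drop duplicate grade (keep=first):
   late  rate_bp grade
0     7      794     A
3     0      734     B
sort by late descending:
   late  rate_bp grade
0     7      794     A
3     0      734     B
add column late_minus_rate_bp = t['late'] - t['rate_bp']:
   late  rate_bp grade  late_minus_rate_bp
0     7      794     A                -787
3     0      734     B                -734

-787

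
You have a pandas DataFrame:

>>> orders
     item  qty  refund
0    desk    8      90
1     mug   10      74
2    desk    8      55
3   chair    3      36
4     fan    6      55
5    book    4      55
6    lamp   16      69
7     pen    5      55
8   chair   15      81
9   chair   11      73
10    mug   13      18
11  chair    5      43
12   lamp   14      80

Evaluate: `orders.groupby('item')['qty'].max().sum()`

67

group by item, max of qty:
item
book      4
chair    15
desk      8
fan       6
lamp     16
mug      13
pen       5
Name: qty, dtype: int64
Hence 67.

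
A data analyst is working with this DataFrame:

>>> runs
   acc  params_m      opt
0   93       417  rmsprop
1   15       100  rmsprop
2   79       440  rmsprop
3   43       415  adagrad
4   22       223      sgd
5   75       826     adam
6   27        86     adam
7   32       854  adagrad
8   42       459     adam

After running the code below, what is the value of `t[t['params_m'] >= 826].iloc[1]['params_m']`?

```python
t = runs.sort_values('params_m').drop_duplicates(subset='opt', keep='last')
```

854

sort by params_m:
   acc  params_m      opt
6   27        86     adam
1   15       100  rmsprop
4   22       223      sgd
3   43       415  adagrad
0   93       417  rmsprop
2   79       440  rmsprop
8   42       459     adam
5   75       826     adam
7   32       854  adagrad
drop duplicate opt (keep=last):
   acc  params_m      opt
4   22       223      sgd
2   79       440  rmsprop
5   75       826     adam
7   32       854  adagrad
filter rows where params_m >= 826:
   acc  params_m      opt
5   75       826     adam
7   32       854  adagrad
Taking the value at position 1, column 'params_m' gives 854.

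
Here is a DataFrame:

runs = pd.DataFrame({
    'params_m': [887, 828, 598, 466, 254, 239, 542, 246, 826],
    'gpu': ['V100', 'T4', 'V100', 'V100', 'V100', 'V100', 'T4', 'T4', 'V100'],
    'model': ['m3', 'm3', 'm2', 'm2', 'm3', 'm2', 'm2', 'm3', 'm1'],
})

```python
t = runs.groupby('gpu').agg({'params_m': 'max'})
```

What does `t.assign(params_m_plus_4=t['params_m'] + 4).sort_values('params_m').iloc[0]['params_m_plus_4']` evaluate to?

832

group by gpu, max of params_m:
      params_m
gpu           
T4         828
V100       887
add column params_m_plus_4 = t['params_m'] + 4:
      params_m  params_m_plus_4
gpu                            
T4         828              832
V100       887              891
sort by params_m:
      params_m  params_m_plus_4
gpu                            
T4         828              832
V100       887              891
Taking the value at position 0, column 'params_m_plus_4' gives 832.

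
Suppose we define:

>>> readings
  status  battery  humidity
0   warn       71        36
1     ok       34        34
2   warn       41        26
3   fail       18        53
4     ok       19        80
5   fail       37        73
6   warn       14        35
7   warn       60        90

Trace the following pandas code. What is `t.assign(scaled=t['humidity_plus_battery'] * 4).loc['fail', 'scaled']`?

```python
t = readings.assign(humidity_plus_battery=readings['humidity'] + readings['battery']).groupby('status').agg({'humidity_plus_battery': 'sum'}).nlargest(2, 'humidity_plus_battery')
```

add column humidity_plus_battery = readings['humidity'] + readings['battery']:
  status  battery  humidity  humidity_plus_battery
0   warn       71        36                    107
1     ok       34        34                     68
2   warn       41        26                     67
3   fail       18        53                     71
4     ok       19        80                     99
5   fail       37        73                    110
6   warn       14        35                     49
7   warn       60        90                    150
group by status, sum of humidity_plus_battery:
        humidity_plus_battery
status                       
fail                      181
ok                        167
warn                      373
take 2 rows with largest humidity_plus_battery:
        humidity_plus_battery
status                       
warn                      373
fail                      181
add column scaled = t['humidity_plus_battery'] * 4:
        humidity_plus_battery  scaled
status                               
warn                      373    1492
fail                      181     724
Finally, value at row 'fail', column 'scaled' = 724.

724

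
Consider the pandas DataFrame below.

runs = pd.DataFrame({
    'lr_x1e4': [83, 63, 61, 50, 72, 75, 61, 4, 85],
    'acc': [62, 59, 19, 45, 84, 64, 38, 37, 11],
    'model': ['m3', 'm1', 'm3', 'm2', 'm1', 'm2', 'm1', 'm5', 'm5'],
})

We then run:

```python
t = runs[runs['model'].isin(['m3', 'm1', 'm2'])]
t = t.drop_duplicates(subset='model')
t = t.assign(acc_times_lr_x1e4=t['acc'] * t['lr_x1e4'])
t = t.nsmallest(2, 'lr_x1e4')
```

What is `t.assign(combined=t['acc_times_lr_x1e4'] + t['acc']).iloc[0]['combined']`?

2295

filter rows where model in ['m3', 'm1', 'm2']:
   lr_x1e4  acc model
0       83   62    m3
1       63   59    m1
2       61   19    m3
3       50   45    m2
4       72   84    m1
5       75   64    m2
6       61   38    m1
drop duplicate model (keep=first):
   lr_x1e4  acc model
0       83   62    m3
1       63   59    m1
3       50   45    m2
add column acc_times_lr_x1e4 = t['acc'] * t['lr_x1e4']:
   lr_x1e4  acc model  acc_times_lr_x1e4
0       83   62    m3               5146
1       63   59    m1               3717
3       50   45    m2               2250
take 2 rows with smallest lr_x1e4:
   lr_x1e4  acc model  acc_times_lr_x1e4
3       50   45    m2               2250
1       63   59    m1               3717
add column combined = t['acc_times_lr_x1e4'] + t['acc']:
   lr_x1e4  acc model  acc_times_lr_x1e4  combined
3       50   45    m2               2250      2295
1       63   59    m1               3717      3776
Then the value at position 0, column 'combined': 2295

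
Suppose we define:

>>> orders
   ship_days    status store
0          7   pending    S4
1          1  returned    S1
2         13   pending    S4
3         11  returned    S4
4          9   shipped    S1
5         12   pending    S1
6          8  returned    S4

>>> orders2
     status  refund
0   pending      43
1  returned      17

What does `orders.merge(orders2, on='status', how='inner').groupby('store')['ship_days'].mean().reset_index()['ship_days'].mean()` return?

merge on 'status' (how='inner') → 6 rows:
   ship_days    status store  refund
0          7   pending    S4      43
1          1  returned    S1      17
2         13   pending    S4      43
3         11  returned    S4      17
4         12   pending    S1      43
5          8  returned    S4      17
group by store, mean of ship_days:
store
S1    6.50
S4    9.75
Name: ship_days, dtype: float64
reset_index():
  store  ship_days
0    S1       6.50
1    S4       9.75
Reading off the mean of column 'ship_days', we get 8.125.

8.125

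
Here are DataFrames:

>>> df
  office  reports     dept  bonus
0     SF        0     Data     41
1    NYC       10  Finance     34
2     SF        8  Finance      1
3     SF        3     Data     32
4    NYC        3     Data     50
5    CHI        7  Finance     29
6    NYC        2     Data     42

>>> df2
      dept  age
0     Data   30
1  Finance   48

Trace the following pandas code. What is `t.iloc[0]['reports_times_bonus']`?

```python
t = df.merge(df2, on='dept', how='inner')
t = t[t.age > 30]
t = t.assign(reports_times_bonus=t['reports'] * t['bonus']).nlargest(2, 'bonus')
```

merge on 'dept' (how='inner') → 7 rows:
  office  reports     dept  bonus  age
0     SF        0     Data     41   30
1    NYC       10  Finance     34   48
2     SF        8  Finance      1   48
3     SF        3     Data     32   30
4    NYC        3     Data     50   30
5    CHI        7  Finance     29   48
6    NYC        2     Data     42   30
filter rows where age > 30:
  office  reports     dept  bonus  age
1    NYC       10  Finance     34   48
2     SF        8  Finance      1   48
5    CHI        7  Finance     29   48
add column reports_times_bonus = t['reports'] * t['bonus']:
  office  reports     dept  bonus  age  reports_times_bonus
1    NYC       10  Finance     34   48                  340
2     SF        8  Finance      1   48                    8
5    CHI        7  Finance     29   48                  203
take 2 rows with largest bonus:
  office  reports     dept  bonus  age  reports_times_bonus
1    NYC       10  Finance     34   48                  340
5    CHI        7  Finance     29   48                  203
value at position 0, column 'reports_times_bonus' → 340

340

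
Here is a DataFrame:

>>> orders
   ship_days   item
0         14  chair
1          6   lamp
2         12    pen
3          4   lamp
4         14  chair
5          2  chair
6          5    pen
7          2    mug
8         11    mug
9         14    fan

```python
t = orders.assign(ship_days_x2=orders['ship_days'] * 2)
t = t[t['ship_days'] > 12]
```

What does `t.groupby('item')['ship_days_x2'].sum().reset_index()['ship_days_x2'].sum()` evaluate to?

84

add column ship_days_x2 = orders['ship_days'] * 2:
   ship_days   item  ship_days_x2
0         14  chair            28
1          6   lamp            12
2         12    pen            24
3          4   lamp             8
4         14  chair            28
5          2  chair             4
6          5    pen            10
7          2    mug             4
8         11    mug            22
9         14    fan            28
filter rows where ship_days > 12:
   ship_days   item  ship_days_x2
0         14  chair            28
4         14  chair            28
9         14    fan            28
group by item, sum of ship_days_x2:
item
chair    56
fan      28
Name: ship_days_x2, dtype: int64
reset_index():
    item  ship_days_x2
0  chair            56
1    fan            28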